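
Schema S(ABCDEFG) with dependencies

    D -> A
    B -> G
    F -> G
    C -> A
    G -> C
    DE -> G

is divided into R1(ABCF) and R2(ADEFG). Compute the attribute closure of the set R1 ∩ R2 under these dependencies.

R1 ∩ R2 = {AF}.
F → G applies, adding G
G → C applies, adding C
Closure: {ACFG}.

ACFG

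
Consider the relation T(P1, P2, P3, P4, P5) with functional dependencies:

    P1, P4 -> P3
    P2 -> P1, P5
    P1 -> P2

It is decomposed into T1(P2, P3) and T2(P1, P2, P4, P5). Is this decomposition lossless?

No

Common attributes: T1 ∩ T2 = {P2}.
Closure of {P2}: P2 → P1, P5 applies, adding P1, P5. So (P2)⁺ = {P1, P2, P5}.
The closure contains neither all of T1 = {P2, P3} nor all of T2 = {P1, P2, P4, P5}, so the common attributes are not a superkey of either fragment. The join is lossy.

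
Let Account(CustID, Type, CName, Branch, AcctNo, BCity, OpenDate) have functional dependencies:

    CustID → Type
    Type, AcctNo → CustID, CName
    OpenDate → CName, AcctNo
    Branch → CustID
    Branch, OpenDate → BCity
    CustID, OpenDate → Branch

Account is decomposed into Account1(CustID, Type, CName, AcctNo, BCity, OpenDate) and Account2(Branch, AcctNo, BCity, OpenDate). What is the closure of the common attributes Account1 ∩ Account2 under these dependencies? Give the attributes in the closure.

CName, AcctNo, BCity, OpenDate

Account1 ∩ Account2 = {AcctNo, BCity, OpenDate}.
OpenDate → CName, AcctNo applies, adding CName
Closure: {CName, AcctNo, BCity, OpenDate}.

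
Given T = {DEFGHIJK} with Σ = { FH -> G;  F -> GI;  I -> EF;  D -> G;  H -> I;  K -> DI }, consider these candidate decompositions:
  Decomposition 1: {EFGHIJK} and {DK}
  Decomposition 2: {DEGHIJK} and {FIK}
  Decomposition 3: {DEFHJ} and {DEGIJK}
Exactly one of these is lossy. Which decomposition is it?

Decomposition 1: common = {K}, closure = {DEFGIK} → lossless.
Decomposition 2: common = {IK}, closure = {DEFGIK} → lossless.
Decomposition 3: common = {DEJ}, closure = {DEGJ} → lossy.

Decomposition 3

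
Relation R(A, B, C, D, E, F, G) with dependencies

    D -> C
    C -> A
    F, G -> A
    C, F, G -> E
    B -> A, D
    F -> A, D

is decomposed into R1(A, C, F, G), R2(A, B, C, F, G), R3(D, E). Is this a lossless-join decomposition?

No

Chase test. Columns are A, B, C, D, E, F, G; row i has aⱼ where attribute j ∈ Ri, else bᵢⱼ.
Initial tableau (one row per fragment):
  row 1: a1 b12 a3 b14 b15 a6 a7
  row 2: a1 a2 a3 b24 b25 a6 a7
  row 3: b31 b32 b33 a4 a5 b36 b37
Rows 1 and 2 agree on C, F, G; apply C, F, G→E and equate their E entries.
Rows 1 and 2 agree on F; apply F→A, D and equate their A, D entries.
No row becomes fully distinguished — the join is lossy.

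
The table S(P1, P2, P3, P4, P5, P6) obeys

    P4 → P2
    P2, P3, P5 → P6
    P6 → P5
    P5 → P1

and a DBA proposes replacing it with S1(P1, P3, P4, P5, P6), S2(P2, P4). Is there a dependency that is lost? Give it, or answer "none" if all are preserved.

P2, P3, P5 → P6

Check P2, P3, P5 → P6: no single fragment contains all of {P2, P3, P5, P6}, and the restricted closure of {P2, P3, P5} across the fragments never reaches {P6}.
P4 → P2 is preserved.
P6 → P5 is preserved.
P5 → P1 is preserved.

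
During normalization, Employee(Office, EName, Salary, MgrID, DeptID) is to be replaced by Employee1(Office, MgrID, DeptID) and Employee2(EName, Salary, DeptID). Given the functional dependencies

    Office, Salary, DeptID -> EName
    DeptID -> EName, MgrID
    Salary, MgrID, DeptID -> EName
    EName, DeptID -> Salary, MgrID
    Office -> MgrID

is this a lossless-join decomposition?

Common attributes: Employee1 ∩ Employee2 = {DeptID}.
Closure of {DeptID}: DeptID → EName, MgrID applies, adding EName, MgrID; EName, DeptID → Salary, MgrID applies, adding Salary. So (DeptID)⁺ = {EName, Salary, MgrID, DeptID}.
This closure contains every attribute of Employee2, so Employee1 ∩ Employee2 → Employee2. The join is lossless.

Yes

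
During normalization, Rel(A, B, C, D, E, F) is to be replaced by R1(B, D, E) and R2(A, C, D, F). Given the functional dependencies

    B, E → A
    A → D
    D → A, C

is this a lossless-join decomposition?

No

Common attributes: R1 ∩ R2 = {D}.
Closure of {D}: D → A, C applies, adding A, C. So (D)⁺ = {A, C, D}.
The closure contains neither all of R1 = {B, D, E} nor all of R2 = {A, C, D, F}, so the common attributes are not a superkey of either fragment. The join is lossy.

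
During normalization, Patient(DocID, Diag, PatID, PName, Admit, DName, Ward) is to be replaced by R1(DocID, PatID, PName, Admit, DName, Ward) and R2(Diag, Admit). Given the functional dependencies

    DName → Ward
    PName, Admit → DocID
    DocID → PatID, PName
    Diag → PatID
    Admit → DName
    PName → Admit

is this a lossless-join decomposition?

No

Common attributes: R1 ∩ R2 = {Admit}.
Closure of {Admit}: Admit → DName applies, adding DName; DName → Ward applies, adding Ward. So (Admit)⁺ = {Admit, DName, Ward}.
The closure contains neither all of R1 = {DocID, PatID, PName, Admit, DName, Ward} nor all of R2 = {Diag, Admit}, so the common attributes are not a superkey of either fragment. The join is lossy.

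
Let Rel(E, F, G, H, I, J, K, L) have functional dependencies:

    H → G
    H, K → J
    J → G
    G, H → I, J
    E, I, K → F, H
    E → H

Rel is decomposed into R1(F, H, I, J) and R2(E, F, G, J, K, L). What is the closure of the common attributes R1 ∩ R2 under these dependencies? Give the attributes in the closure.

R1 ∩ R2 = {F, J}.
J → G applies, adding G
Closure: {F, G, J}.

F, G, J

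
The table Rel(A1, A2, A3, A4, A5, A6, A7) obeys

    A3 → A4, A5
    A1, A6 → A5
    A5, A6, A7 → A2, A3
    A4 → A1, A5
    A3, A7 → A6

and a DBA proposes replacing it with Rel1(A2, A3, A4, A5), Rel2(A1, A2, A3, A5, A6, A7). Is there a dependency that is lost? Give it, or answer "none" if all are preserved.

Check A4 → A1, A5: no single fragment contains all of {A1, A4, A5}, and the restricted closure of {A4} across the fragments never reaches {A1, A5}.
A3 → A4, A5 is preserved.
A1, A6 → A5 is preserved.
A5, A6, A7 → A2, A3 is preserved.
A3, A7 → A6 is preserved.

A4 → A1, A5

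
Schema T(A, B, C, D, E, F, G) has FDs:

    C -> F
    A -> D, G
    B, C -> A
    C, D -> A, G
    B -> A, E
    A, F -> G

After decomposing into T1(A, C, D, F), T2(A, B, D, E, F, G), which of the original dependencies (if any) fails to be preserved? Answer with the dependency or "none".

none

C → F lies within T1.
A → D, G lies within T2.
B, C → A: restricted closure across fragments reaches A.
C, D → A, G: restricted closure across fragments reaches A, G.
B → A, E lies within T2.
A, F → G lies within T2.
Every dependency is enforceable on the fragments, so the decomposition is dependency-preserving.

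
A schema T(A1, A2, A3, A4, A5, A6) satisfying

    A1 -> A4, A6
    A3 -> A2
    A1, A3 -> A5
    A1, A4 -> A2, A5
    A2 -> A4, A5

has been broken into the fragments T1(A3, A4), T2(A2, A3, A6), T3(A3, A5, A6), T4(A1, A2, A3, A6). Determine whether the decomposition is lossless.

Chase test. Columns are A1, A2, A3, A4, A5, A6; row i has aⱼ where attribute j ∈ Ti, else bᵢⱼ.
Initial tableau (one row per fragment):
  row 1: b11 b12 a3 a4 b15 b16
  row 2: b21 a2 a3 b24 b25 a6
  row 3: b31 b32 a3 b34 a5 a6
  row 4: a1 a2 a3 b44 b45 a6
Rows 1 and 2 agree on A3; apply A3→A2 and equate their A2 entries.
Rows 1 and 3 agree on A3; apply A3→A2 and equate their A2 entries.
Rows 1 and 2 agree on A2; apply A2→A4, A5 and equate their A4, A5 entries.
Rows 1 and 3 agree on A2; apply A2→A4, A5 and equate their A4, A5 entries.
Rows 1 and 4 agree on A2; apply A2→A4, A5 and equate their A4, A5 entries.
Row 4 is now all distinguished symbols — the join is lossless.

Yes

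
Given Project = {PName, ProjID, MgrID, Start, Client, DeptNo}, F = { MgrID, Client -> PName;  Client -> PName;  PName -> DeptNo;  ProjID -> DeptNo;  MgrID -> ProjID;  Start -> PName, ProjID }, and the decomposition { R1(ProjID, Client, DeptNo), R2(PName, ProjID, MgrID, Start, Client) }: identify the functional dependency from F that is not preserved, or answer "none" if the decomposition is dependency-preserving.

Check PName → DeptNo: no single fragment contains all of {PName, DeptNo}, and the restricted closure of {PName} across the fragments never reaches {DeptNo}.
MgrID, Client → PName is preserved.
Client → PName is preserved.
ProjID → DeptNo is preserved.
MgrID → ProjID is preserved.
Start → PName, ProjID is preserved.

PName -> DeptNo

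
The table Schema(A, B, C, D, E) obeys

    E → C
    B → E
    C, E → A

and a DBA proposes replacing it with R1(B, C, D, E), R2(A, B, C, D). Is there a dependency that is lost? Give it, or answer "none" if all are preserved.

Check C, E → A: no single fragment contains all of {A, C, E}, and the restricted closure of {C, E} across the fragments never reaches {A}.
E → C is preserved.
B → E is preserved.

C, E → A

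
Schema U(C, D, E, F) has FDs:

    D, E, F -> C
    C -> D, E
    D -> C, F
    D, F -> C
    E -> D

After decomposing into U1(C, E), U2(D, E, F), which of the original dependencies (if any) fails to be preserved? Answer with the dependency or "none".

none

D, E, F → C: restricted closure across fragments reaches C.
C → D, E: restricted closure across fragments reaches D, E.
D → C, F: restricted closure across fragments reaches C, F.
D, F → C: restricted closure across fragments reaches C.
E → D lies within U2.
Every dependency is enforceable on the fragments, so the decomposition is dependency-preserving.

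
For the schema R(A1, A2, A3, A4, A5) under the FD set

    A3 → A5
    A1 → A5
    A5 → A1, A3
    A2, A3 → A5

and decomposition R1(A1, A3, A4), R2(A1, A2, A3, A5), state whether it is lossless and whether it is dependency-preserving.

lossy but dependency-preserving

Lossless test: (A1, A3)⁺ = {A1, A3, A5}, which is a superkey of neither fragment — lossy.
Dependency preservation: every FD's attributes lie within a single fragment, so each can be enforced locally — preserved.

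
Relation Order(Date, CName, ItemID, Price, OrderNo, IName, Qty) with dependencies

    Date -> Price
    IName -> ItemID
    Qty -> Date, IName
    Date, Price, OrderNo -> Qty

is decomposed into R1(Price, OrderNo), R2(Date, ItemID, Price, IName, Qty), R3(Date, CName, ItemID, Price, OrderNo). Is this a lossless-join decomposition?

Chase test. Columns are Date, CName, ItemID, Price, OrderNo, IName, Qty; row i has aⱼ where attribute j ∈ Ri, else bᵢⱼ.
Initial tableau (one row per fragment):
  row 1: b11 b12 b13 a4 a5 b16 b17
  row 2: a1 b22 a3 a4 b25 a6 a7
  row 3: a1 a2 a3 a4 a5 b36 b37
No row becomes fully distinguished — the join is lossy.

No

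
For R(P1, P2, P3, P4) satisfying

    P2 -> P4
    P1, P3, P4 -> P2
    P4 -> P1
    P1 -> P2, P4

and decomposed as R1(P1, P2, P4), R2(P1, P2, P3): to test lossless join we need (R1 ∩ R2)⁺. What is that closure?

P1, P2, P4

R1 ∩ R2 = {P1, P2}.
P2 → P4 applies, adding P4
Closure: {P1, P2, P4}.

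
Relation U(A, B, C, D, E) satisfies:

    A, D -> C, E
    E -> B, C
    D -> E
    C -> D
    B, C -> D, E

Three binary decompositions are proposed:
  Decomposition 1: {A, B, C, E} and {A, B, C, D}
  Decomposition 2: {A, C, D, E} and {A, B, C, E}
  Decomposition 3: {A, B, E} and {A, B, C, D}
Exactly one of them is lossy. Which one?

Decomposition 3

Decomposition 1: common = {A, B, C}, closure = {A, B, C, D, E} → lossless.
Decomposition 2: common = {A, C, E}, closure = {A, B, C, D, E} → lossless.
Decomposition 3: common = {A, B}, closure = {A, B} → lossy.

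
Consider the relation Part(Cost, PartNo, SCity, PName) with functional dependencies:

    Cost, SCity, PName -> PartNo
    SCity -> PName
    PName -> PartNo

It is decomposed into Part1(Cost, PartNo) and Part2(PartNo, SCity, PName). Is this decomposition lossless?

Common attributes: Part1 ∩ Part2 = {PartNo}.
No dependency enlarges {PartNo}, so (PartNo)⁺ = {PartNo}.
The closure contains neither all of Part1 = {Cost, PartNo} nor all of Part2 = {PartNo, SCity, PName}, so the common attributes are not a superkey of either fragment. The join is lossy.

No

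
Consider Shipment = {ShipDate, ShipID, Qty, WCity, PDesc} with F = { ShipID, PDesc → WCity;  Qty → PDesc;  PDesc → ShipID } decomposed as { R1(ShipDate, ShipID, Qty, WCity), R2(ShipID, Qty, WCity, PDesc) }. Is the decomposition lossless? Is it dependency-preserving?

Lossless test: (ShipID, Qty, WCity)⁺ = {ShipID, Qty, WCity, PDesc}, which contains all of one fragment — lossless.
Dependency preservation: every FD's attributes lie within a single fragment, so each can be enforced locally — preserved.

lossless and dependency-preserving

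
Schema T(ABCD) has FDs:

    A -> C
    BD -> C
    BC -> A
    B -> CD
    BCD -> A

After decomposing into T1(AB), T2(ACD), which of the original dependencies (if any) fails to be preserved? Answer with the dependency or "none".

Check B → CD: no single fragment contains all of {BCD}, and the restricted closure of {B} across the fragments never reaches {CD}.
A → C is preserved.
BD → C is preserved.
BC → A is preserved.
BCD → A is preserved.

B -> CD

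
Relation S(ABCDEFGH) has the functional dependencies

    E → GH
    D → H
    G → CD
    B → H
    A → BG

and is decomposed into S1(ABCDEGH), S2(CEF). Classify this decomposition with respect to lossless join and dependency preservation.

lossy but dependency-preserving

Lossless test: (CE)⁺ = {CDEGH}, which is a superkey of neither fragment — lossy.
Dependency preservation: every FD's attributes lie within a single fragment, so each can be enforced locally — preserved.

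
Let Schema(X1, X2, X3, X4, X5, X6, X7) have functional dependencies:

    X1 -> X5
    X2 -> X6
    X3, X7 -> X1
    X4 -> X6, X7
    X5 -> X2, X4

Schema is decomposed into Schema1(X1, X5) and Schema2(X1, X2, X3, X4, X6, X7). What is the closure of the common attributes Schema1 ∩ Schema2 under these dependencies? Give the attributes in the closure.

X1, X2, X4, X5, X6, X7

Schema1 ∩ Schema2 = {X1}.
X1 → X5 applies, adding X5
X5 → X2, X4 applies, adding X2, X4
X2 → X6 applies, adding X6
X4 → X6, X7 applies, adding X7
Closure: {X1, X2, X4, X5, X6, X7}.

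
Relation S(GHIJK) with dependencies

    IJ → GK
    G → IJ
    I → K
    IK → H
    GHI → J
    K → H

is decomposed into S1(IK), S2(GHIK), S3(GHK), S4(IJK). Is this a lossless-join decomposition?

Chase test. Columns are GHIJK; row i has aⱼ where attribute j ∈ Si, else bᵢⱼ.
Initial tableau (one row per fragment):
  row 1: b11 b12 a3 b14 a5
  row 2: a1 a2 a3 b24 a5
  row 3: a1 a2 b33 b34 a5
  row 4: b41 b42 a3 a4 a5
Rows 2 and 3 agree on G; apply G→IJ and equate their IJ entries.
Rows 1 and 2 agree on IK; apply IK→H and equate their H entries.
Rows 1 and 4 agree on IK; apply IK→H and equate their H entries.
No row becomes fully distinguished — the join is lossy.

No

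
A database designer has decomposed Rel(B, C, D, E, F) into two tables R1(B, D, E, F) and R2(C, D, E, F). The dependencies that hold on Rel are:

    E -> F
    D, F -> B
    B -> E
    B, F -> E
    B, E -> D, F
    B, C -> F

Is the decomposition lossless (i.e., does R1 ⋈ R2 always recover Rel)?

Yes

Common attributes: R1 ∩ R2 = {D, E, F}.
Closure of {D, E, F}: D, F → B applies, adding B. So (D, E, F)⁺ = {B, D, E, F}.
This closure contains every attribute of R1, so R1 ∩ R2 → R1. The join is lossless.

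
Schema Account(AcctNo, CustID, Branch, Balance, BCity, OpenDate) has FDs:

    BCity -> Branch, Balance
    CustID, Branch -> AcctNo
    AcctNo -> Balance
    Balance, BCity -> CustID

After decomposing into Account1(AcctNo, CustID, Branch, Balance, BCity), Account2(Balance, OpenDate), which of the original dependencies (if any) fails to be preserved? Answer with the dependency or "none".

BCity → Branch, Balance lies within Account1.
CustID, Branch → AcctNo lies within Account1.
AcctNo → Balance lies within Account1.
Balance, BCity → CustID lies within Account1.
Every dependency is enforceable on the fragments, so the decomposition is dependency-preserving.

none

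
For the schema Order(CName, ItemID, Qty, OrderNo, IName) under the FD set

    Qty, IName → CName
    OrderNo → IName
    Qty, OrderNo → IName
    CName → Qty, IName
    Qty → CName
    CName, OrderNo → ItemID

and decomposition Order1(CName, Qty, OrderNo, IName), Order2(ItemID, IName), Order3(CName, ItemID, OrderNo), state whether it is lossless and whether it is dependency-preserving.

lossless and dependency-preserving

Lossless test (chase): Rows 1 and 3 agree on OrderNo; apply OrderNo→IName and equate their IName entries. Rows 1 and 3 agree on CName; apply CName→Qty, IName and equate their Qty, IName entries. Rows 1 and 3 agree on CName, OrderNo; apply CName, OrderNo→ItemID and equate their ItemID entries. Row 1 is now all distinguished symbols — the join is lossless.
Dependency preservation: every FD's attributes lie within a single fragment, so each can be enforced locally — preserved.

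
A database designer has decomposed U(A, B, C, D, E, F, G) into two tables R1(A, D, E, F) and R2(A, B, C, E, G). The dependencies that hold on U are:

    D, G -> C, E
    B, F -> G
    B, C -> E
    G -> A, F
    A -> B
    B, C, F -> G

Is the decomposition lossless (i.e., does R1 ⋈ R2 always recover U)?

No

Common attributes: R1 ∩ R2 = {A, E}.
Closure of {A, E}: A → B applies, adding B. So (A, E)⁺ = {A, B, E}.
The closure contains neither all of R1 = {A, D, E, F} nor all of R2 = {A, B, C, E, G}, so the common attributes are not a superkey of either fragment. The join is lossy.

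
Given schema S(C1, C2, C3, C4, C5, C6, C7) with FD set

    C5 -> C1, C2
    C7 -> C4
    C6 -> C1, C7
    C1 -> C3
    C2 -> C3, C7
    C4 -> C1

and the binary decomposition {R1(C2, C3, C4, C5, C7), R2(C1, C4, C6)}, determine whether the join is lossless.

No

Common attributes: R1 ∩ R2 = {C4}.
Closure of {C4}: C4 → C1 applies, adding C1; C1 → C3 applies, adding C3. So (C4)⁺ = {C1, C3, C4}.
The closure contains neither all of R1 = {C2, C3, C4, C5, C7} nor all of R2 = {C1, C4, C6}, so the common attributes are not a superkey of either fragment. The join is lossy.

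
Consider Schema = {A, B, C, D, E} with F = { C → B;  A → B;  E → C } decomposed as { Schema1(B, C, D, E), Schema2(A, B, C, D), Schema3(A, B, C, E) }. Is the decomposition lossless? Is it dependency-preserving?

lossy but dependency-preserving

Lossless test (chase): applying each FD to every pair of rows produces no changes in the tableau, so no row becomes fully distinguished — the join is lossy.
Dependency preservation: every FD's attributes lie within a single fragment, so each can be enforced locally — preserved.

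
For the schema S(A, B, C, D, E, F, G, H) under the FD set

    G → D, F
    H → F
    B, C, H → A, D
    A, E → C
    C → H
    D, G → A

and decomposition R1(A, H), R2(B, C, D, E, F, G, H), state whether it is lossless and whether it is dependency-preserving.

Lossless test: (H)⁺ = {F, H}, which is a superkey of neither fragment — lossy.
Dependency preservation: the restricted closure of {B, C, H} across the fragments never reaches {A, D}, so B, C, H → A, D cannot be enforced without a join — not preserved.

lossy and not dependency-preserving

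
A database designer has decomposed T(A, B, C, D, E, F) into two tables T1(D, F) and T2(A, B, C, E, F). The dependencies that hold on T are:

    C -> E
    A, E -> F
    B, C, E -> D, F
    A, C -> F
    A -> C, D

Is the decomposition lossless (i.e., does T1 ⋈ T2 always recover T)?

No

Common attributes: T1 ∩ T2 = {F}.
No dependency enlarges {F}, so (F)⁺ = {F}.
The closure contains neither all of T1 = {D, F} nor all of T2 = {A, B, C, E, F}, so the common attributes are not a superkey of either fragment. The join is lossy.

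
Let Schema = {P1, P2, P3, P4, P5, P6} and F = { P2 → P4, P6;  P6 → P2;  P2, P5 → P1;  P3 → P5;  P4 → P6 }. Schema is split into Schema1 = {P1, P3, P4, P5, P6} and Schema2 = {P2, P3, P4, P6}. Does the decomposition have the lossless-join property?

Common attributes: Schema1 ∩ Schema2 = {P3, P4, P6}.
Closure of {P3, P4, P6}: P6 → P2 applies, adding P2; P3 → P5 applies, adding P5; P2, P5 → P1 applies, adding P1. So (P3, P4, P6)⁺ = {P1, P2, P3, P4, P5, P6}.
This closure contains every attribute of Schema1, so Schema1 ∩ Schema2 → Schema1. The join is lossless.

Yes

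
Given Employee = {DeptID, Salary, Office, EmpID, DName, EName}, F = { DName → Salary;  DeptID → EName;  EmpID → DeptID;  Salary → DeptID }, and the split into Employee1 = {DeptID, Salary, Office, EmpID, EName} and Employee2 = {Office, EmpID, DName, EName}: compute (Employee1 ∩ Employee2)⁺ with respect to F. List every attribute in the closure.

Employee1 ∩ Employee2 = {Office, EmpID, EName}.
EmpID → DeptID applies, adding DeptID
Closure: {DeptID, Office, EmpID, EName}.

DeptID, Office, EmpID, EName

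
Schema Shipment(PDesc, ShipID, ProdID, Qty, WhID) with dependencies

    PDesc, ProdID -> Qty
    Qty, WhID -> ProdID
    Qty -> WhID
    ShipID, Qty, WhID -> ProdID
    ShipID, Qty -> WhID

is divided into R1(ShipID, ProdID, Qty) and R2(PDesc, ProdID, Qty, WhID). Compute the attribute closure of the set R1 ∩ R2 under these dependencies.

R1 ∩ R2 = {ProdID, Qty}.
Qty → WhID applies, adding WhID
Closure: {ProdID, Qty, WhID}.

ProdID, Qty, WhID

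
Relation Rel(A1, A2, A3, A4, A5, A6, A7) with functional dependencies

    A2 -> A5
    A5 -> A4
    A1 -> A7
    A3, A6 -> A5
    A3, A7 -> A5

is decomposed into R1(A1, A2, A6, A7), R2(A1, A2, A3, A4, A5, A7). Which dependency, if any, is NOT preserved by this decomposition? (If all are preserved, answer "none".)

Check A3, A6 → A5: no single fragment contains all of {A3, A5, A6}, and the restricted closure of {A3, A6} across the fragments never reaches {A5}.
A2 → A5 is preserved.
A5 → A4 is preserved.
A1 → A7 is preserved.
A3, A7 → A5 is preserved.

A3, A6 -> A5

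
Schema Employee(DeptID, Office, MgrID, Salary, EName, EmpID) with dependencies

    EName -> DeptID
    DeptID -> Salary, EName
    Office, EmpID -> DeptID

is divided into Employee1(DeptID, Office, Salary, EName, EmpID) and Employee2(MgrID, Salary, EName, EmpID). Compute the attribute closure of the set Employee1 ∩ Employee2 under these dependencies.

DeptID, Salary, EName, EmpID

Employee1 ∩ Employee2 = {Salary, EName, EmpID}.
EName → DeptID applies, adding DeptID
Closure: {DeptID, Salary, EName, EmpID}.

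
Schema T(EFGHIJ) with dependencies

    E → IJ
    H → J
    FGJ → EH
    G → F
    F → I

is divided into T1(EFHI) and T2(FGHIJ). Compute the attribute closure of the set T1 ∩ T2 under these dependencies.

T1 ∩ T2 = {FHI}.
H → J applies, adding J
Closure: {FHIJ}.

FHIJ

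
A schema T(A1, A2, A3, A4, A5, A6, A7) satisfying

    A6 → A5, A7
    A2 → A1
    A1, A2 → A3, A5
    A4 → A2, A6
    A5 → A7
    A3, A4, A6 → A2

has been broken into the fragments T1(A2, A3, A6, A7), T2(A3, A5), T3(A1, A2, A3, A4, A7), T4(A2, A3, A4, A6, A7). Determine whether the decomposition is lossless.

No

Chase test. Columns are A1, A2, A3, A4, A5, A6, A7; row i has aⱼ where attribute j ∈ Ti, else bᵢⱼ.
Initial tableau (one row per fragment):
  row 1: b11 a2 a3 b14 b15 a6 a7
  row 2: b21 b22 a3 b24 a5 b26 b27
  row 3: a1 a2 a3 a4 b35 b36 a7
  row 4: b41 a2 a3 a4 b45 a6 a7
Rows 1 and 4 agree on A6; apply A6→A5, A7 and equate their A5, A7 entries.
Rows 1 and 3 agree on A2; apply A2→A1 and equate their A1 entries.
Rows 1 and 4 agree on A2; apply A2→A1 and equate their A1 entries.
Rows 1 and 3 agree on A1, A2; apply A1, A2→A3, A5 and equate their A3, A5 entries.
Rows 3 and 4 agree on A4; apply A4→A2, A6 and equate their A2, A6 entries.
No row becomes fully distinguished — the join is lossy.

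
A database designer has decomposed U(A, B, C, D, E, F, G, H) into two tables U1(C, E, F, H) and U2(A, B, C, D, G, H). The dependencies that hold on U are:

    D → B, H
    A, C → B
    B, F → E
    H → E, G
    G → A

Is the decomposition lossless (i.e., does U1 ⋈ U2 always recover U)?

Common attributes: U1 ∩ U2 = {C, H}.
Closure of {C, H}: H → E, G applies, adding E, G; G → A applies, adding A; A, C → B applies, adding B. So (C, H)⁺ = {A, B, C, E, G, H}.
The closure contains neither all of U1 = {C, E, F, H} nor all of U2 = {A, B, C, D, G, H}, so the common attributes are not a superkey of either fragment. The join is lossy.

No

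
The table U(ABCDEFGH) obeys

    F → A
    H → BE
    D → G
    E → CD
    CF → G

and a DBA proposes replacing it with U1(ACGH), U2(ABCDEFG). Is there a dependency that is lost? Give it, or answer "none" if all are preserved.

H → BE

Check H → BE: no single fragment contains all of {BEH}, and the restricted closure of {H} across the fragments never reaches {BE}.
F → A is preserved.
D → G is preserved.
E → CD is preserved.
CF → G is preserved.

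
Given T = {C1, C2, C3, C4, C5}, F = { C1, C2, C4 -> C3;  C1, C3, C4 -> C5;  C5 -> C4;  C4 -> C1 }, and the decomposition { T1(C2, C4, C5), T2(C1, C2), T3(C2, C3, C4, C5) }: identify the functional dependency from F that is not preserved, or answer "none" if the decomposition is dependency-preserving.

Check C4 → C1: no single fragment contains all of {C1, C4}, and the restricted closure of {C4} across the fragments never reaches {C1}.
C1, C2, C4 → C3 is preserved.
C1, C3, C4 → C5 is preserved.
C5 → C4 is preserved.

C4 -> C1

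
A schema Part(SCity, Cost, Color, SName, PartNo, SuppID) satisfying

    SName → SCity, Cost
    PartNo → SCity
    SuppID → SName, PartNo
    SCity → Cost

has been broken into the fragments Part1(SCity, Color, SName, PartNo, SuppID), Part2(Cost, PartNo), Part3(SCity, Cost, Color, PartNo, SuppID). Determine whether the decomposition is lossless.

Yes

Chase test. Columns are SCity, Cost, Color, SName, PartNo, SuppID; row i has aⱼ where attribute j ∈ Parti, else bᵢⱼ.
Initial tableau (one row per fragment):
  row 1: a1 b12 a3 a4 a5 a6
  row 2: b21 a2 b23 b24 a5 b26
  row 3: a1 a2 a3 b34 a5 a6
Rows 1 and 2 agree on PartNo; apply PartNo→SCity and equate their SCity entries.
Rows 1 and 3 agree on SuppID; apply SuppID→SName, PartNo and equate their SName, PartNo entries.
Rows 1 and 2 agree on SCity; apply SCity→Cost and equate their Cost entries.
Row 1 is now all distinguished symbols — the join is lossless.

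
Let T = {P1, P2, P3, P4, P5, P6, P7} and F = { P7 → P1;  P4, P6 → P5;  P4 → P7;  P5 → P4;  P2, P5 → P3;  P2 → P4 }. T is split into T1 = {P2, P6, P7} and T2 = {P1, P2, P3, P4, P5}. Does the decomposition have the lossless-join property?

No

Common attributes: T1 ∩ T2 = {P2}.
Closure of {P2}: P2 → P4 applies, adding P4; P4 → P7 applies, adding P7; P7 → P1 applies, adding P1. So (P2)⁺ = {P1, P2, P4, P7}.
The closure contains neither all of T1 = {P2, P6, P7} nor all of T2 = {P1, P2, P3, P4, P5}, so the common attributes are not a superkey of either fragment. The join is lossy.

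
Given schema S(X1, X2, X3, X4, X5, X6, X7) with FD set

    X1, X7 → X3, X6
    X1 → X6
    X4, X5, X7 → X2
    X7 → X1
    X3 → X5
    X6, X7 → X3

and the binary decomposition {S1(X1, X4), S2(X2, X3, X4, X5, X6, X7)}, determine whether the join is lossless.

Common attributes: S1 ∩ S2 = {X4}.
No dependency enlarges {X4}, so (X4)⁺ = {X4}.
The closure contains neither all of S1 = {X1, X4} nor all of S2 = {X2, X3, X4, X5, X6, X7}, so the common attributes are not a superkey of either fragment. The join is lossy.

No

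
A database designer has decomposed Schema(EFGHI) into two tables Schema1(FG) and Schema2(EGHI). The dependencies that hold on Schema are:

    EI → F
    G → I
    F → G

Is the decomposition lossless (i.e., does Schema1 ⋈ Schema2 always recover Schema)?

Common attributes: Schema1 ∩ Schema2 = {G}.
Closure of {G}: G → I applies, adding I. So (G)⁺ = {GI}.
The closure contains neither all of Schema1 = {FG} nor all of Schema2 = {EGHI}, so the common attributes are not a superkey of either fragment. The join is lossy.

No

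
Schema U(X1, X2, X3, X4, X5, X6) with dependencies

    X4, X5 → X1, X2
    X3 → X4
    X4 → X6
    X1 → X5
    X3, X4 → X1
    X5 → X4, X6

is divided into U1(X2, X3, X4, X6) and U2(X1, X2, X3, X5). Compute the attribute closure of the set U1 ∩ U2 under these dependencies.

X1, X2, X3, X4, X5, X6

U1 ∩ U2 = {X2, X3}.
X3 → X4 applies, adding X4
X4 → X6 applies, adding X6
X3, X4 → X1 applies, adding X1
X1 → X5 applies, adding X5
Closure: {X1, X2, X3, X4, X5, X6}.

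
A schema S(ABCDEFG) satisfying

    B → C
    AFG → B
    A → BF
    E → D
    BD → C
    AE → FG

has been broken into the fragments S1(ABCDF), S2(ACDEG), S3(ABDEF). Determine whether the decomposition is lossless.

Chase test. Columns are ABCDEFG; row i has aⱼ where attribute j ∈ Si, else bᵢⱼ.
Initial tableau (one row per fragment):
  row 1: a1 a2 a3 a4 b15 a6 b17
  row 2: a1 b22 a3 a4 a5 b26 a7
  row 3: a1 a2 b33 a4 a5 a6 b37
Rows 1 and 3 agree on B; apply B→C and equate their C entries.
Rows 1 and 2 agree on A; apply A→BF and equate their BF entries.
Rows 2 and 3 agree on AE; apply AE→FG and equate their FG entries.
Row 2 is now all distinguished symbols — the join is lossless.

Yes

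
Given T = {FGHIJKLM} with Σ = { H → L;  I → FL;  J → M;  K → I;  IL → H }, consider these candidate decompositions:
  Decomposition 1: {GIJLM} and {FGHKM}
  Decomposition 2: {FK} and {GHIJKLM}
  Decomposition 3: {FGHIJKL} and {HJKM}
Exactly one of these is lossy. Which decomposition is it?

Decomposition 1

Decomposition 1: common = {GM}, closure = {GM} → lossy.
Decomposition 2: common = {K}, closure = {FHIKL} → lossless.
Decomposition 3: common = {HJK}, closure = {FHIJKLM} → lossless.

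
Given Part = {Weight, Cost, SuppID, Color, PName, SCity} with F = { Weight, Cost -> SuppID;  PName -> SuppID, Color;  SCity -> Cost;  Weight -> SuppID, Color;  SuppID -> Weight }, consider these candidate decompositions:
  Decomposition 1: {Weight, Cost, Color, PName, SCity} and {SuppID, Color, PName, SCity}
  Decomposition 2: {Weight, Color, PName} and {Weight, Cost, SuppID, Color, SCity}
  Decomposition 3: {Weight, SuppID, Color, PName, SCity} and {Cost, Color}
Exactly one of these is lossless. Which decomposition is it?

Decomposition 1: common = {Color, PName, SCity}, closure = {Weight, Cost, SuppID, Color, PName, SCity} → lossless.
Decomposition 2: common = {Weight, Color}, closure = {Weight, SuppID, Color} → lossy.
Decomposition 3: common = {Color}, closure = {Color} → lossy.

Decomposition 1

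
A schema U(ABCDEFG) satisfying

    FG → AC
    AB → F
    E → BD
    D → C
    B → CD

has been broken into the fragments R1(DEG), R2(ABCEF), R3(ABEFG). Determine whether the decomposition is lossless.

Chase test. Columns are ABCDEFG; row i has aⱼ where attribute j ∈ Ri, else bᵢⱼ.
Initial tableau (one row per fragment):
  row 1: b11 b12 b13 a4 a5 b16 a7
  row 2: a1 a2 a3 b24 a5 a6 b27
  row 3: a1 a2 b33 b34 a5 a6 a7
Rows 1 and 2 agree on E; apply E→BD and equate their BD entries.
Rows 1 and 3 agree on E; apply E→BD and equate their BD entries.
Rows 1 and 2 agree on D; apply D→C and equate their C entries.
Rows 1 and 3 agree on D; apply D→C and equate their C entries.
Row 3 is now all distinguished symbols — the join is lossless.

Yes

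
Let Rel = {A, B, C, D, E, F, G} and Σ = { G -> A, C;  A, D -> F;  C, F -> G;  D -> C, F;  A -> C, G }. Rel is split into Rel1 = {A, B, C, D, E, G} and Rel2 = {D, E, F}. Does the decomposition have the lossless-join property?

Yes

Common attributes: Rel1 ∩ Rel2 = {D, E}.
Closure of {D, E}: D → C, F applies, adding C, F; C, F → G applies, adding G; G → A, C applies, adding A. So (D, E)⁺ = {A, C, D, E, F, G}.
This closure contains every attribute of Rel2, so Rel1 ∩ Rel2 → Rel2. The join is lossless.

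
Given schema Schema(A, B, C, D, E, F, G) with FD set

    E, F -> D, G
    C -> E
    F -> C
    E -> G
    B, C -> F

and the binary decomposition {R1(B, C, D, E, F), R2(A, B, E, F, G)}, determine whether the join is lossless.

Yes

Common attributes: R1 ∩ R2 = {B, E, F}.
Closure of {B, E, F}: E, F → D, G applies, adding D, G; F → C applies, adding C. So (B, E, F)⁺ = {B, C, D, E, F, G}.
This closure contains every attribute of R1, so R1 ∩ R2 → R1. The join is lossless.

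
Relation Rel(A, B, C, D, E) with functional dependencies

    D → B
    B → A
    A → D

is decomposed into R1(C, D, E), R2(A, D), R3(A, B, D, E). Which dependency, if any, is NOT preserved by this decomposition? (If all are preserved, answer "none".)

D → B lies within R3.
B → A lies within R3.
A → D lies within R2.
Every dependency is enforceable on the fragments, so the decomposition is dependency-preserving.

none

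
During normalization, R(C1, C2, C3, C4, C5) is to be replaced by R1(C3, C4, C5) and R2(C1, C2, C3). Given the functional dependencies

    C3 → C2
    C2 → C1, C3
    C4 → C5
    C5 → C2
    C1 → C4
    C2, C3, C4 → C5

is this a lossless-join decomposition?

Common attributes: R1 ∩ R2 = {C3}.
Closure of {C3}: C3 → C2 applies, adding C2; C2 → C1, C3 applies, adding C1; C1 → C4 applies, adding C4; C2, C3, C4 → C5 applies, adding C5. So (C3)⁺ = {C1, C2, C3, C4, C5}.
This closure contains every attribute of R1, so R1 ∩ R2 → R1. The join is lossless.

Yes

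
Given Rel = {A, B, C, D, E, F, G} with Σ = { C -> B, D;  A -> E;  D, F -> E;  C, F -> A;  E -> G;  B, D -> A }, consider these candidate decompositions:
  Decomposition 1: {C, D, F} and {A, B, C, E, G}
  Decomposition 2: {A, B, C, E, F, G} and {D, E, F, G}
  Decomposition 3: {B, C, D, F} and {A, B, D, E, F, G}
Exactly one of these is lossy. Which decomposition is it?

Decomposition 2

Decomposition 1: common = {C}, closure = {A, B, C, D, E, G} → lossless.
Decomposition 2: common = {E, F, G}, closure = {E, F, G} → lossy.
Decomposition 3: common = {B, D, F}, closure = {A, B, D, E, F, G} → lossless.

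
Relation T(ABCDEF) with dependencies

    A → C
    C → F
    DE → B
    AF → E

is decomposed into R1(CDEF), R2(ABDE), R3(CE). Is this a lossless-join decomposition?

Chase test. Columns are ABCDEF; row i has aⱼ where attribute j ∈ Ri, else bᵢⱼ.
Initial tableau (one row per fragment):
  row 1: b11 b12 a3 a4 a5 a6
  row 2: a1 a2 b23 a4 a5 b26
  row 3: b31 b32 a3 b34 a5 b36
Rows 1 and 3 agree on C; apply C→F and equate their F entries.
Rows 1 and 2 agree on DE; apply DE→B and equate their B entries.
No row becomes fully distinguished — the join is lossy.

No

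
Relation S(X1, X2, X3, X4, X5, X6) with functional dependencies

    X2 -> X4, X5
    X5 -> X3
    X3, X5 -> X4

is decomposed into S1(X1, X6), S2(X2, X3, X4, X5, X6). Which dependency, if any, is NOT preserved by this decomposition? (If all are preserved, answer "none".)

X2 → X4, X5 lies within S2.
X5 → X3 lies within S2.
X3, X5 → X4 lies within S2.
Every dependency is enforceable on the fragments, so the decomposition is dependency-preserving.

none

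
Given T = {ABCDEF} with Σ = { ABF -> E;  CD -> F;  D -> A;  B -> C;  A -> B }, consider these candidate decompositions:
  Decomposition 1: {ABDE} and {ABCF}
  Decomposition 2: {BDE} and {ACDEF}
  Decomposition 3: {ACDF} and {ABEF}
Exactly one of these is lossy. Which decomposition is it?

Decomposition 1

Decomposition 1: common = {AB}, closure = {ABC} → lossy.
Decomposition 2: common = {DE}, closure = {ABCDEF} → lossless.
Decomposition 3: common = {AF}, closure = {ABCEF} → lossless.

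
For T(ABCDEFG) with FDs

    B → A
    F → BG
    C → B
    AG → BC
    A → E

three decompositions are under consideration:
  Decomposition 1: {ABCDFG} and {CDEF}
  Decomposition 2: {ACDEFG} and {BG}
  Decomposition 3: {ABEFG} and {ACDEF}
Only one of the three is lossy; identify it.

Decomposition 2

Decomposition 1: common = {CDF}, closure = {ABCDEFG} → lossless.
Decomposition 2: common = {G}, closure = {G} → lossy.
Decomposition 3: common = {AEF}, closure = {ABCEFG} → lossless.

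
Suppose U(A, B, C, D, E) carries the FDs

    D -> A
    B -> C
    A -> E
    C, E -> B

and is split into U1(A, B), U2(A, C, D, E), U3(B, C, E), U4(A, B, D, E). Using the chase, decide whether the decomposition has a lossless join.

Yes

Chase test. Columns are A, B, C, D, E; row i has aⱼ where attribute j ∈ Ui, else bᵢⱼ.
Initial tableau (one row per fragment):
  row 1: a1 a2 b13 b14 b15
  row 2: a1 b22 a3 a4 a5
  row 3: b31 a2 a3 b34 a5
  row 4: a1 a2 b43 a4 a5
Rows 1 and 3 agree on B; apply B→C and equate their C entries.
Rows 1 and 4 agree on B; apply B→C and equate their C entries.
Rows 1 and 2 agree on A; apply A→E and equate their E entries.
Rows 1 and 2 agree on C, E; apply C, E→B and equate their B entries.
Row 2 is now all distinguished symbols — the join is lossless.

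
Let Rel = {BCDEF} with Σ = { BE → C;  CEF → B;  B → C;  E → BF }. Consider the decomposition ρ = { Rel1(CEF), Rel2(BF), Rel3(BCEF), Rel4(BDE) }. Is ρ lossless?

Chase test. Columns are BCDEF; row i has aⱼ where attribute j ∈ Reli, else bᵢⱼ.
Initial tableau (one row per fragment):
  row 1: b11 a2 b13 a4 a5
  row 2: a1 b22 b23 b24 a5
  row 3: a1 a2 b33 a4 a5
  row 4: a1 b42 a3 a4 b45
Rows 3 and 4 agree on BE; apply BE→C and equate their C entries.
Rows 1 and 3 agree on CEF; apply CEF→B and equate their B entries.
Rows 1 and 2 agree on B; apply B→C and equate their C entries.
Rows 1 and 4 agree on E; apply E→BF and equate their BF entries.
Row 4 is now all distinguished symbols — the join is lossless.

Yes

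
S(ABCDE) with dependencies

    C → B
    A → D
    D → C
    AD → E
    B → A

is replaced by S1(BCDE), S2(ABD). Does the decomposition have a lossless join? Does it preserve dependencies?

lossless and dependency-preserving

Lossless test: (BD)⁺ = {ABCDE}, which contains all of one fragment — lossless.
Dependency preservation: AD → E is not contained in any single fragment, but the restricted closure of its left-hand side across the fragments still reaches the right-hand side; the remaining FDs each lie inside some fragment. All dependencies are preserved.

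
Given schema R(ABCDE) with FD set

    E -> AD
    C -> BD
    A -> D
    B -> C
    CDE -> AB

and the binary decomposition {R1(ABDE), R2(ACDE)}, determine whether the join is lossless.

Common attributes: R1 ∩ R2 = {ADE}.
No dependency enlarges {ADE}, so (ADE)⁺ = {ADE}.
The closure contains neither all of R1 = {ABDE} nor all of R2 = {ACDE}, so the common attributes are not a superkey of either fragment. The join is lossy.

No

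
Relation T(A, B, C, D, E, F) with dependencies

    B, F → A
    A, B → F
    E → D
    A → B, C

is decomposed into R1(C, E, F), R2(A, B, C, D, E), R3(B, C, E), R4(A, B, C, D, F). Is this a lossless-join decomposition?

Chase test. Columns are A, B, C, D, E, F; row i has aⱼ where attribute j ∈ Ri, else bᵢⱼ.
Initial tableau (one row per fragment):
  row 1: b11 b12 a3 b14 a5 a6
  row 2: a1 a2 a3 a4 a5 b26
  row 3: b31 a2 a3 b34 a5 b36
  row 4: a1 a2 a3 a4 b45 a6
Rows 2 and 4 agree on A, B; apply A, B→F and equate their F entries.
Rows 1 and 2 agree on E; apply E→D and equate their D entries.
Rows 1 and 3 agree on E; apply E→D and equate their D entries.
Row 2 is now all distinguished symbols — the join is lossless.

Yes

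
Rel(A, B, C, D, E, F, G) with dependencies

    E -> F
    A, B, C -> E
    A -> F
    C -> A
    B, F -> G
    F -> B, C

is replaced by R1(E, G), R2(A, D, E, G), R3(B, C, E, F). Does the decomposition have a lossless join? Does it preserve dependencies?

lossless and dependency-preserving

Lossless test (chase): Rows 1 and 2 agree on E; apply E→F and equate their F entries. Rows 1 and 3 agree on E; apply E→F and equate their F entries. Rows 1 and 2 agree on F; apply F→B, C and equate their B, C entries. Rows 1 and 3 agree on F; apply F→B, C and equate their B, C entries. Rows 1 and 2 agree on C; apply C→A and equate their A entries. Rows 1 and 3 agree on C; apply C→A and equate their A entries. Rows 1 and 3 agree on B, F; apply B, F→G and equate their G entries. Row 2 is now all distinguished symbols — the join is lossless.
Dependency preservation: A, B, C → E; A → F; C → A; B, F → G are not contained in any single fragment, but the restricted closure of each left-hand side across the fragments still reaches the right-hand side; the remaining FDs each lie inside some fragment. All dependencies are preserved.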